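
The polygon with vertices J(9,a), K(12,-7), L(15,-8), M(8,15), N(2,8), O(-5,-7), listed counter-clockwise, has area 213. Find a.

Write out the shoelace sum; only the two edges meeting at J involve a:
2·Area = [((-5)·a − 9·(-7)) + (9·(-7) − 12·a)] + 358
       = -17·a + 358 = 426
⇒ a = -4.

-4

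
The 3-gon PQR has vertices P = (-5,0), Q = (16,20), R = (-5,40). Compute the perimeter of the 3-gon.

|PQ| = √((21)² + (20)²) = √841 = 29
|QR| = √((-21)² + (20)²) = √841 = 29
|RP| = √((0)² + (-40)²) = √1600 = 40
Perimeter = 29 + 29 + 40 = 98.

98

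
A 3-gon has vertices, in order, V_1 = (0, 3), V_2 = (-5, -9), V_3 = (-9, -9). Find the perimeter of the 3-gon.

|V_1V_2| = √((-5)² + (-12)²) = √169 = 13
|V_2V_3| = √((-4)² + (0)²) = √16 = 4
|V_3V_1| = √((9)² + (12)²) = √225 = 15
Perimeter = 13 + 4 + 15 = 32.

32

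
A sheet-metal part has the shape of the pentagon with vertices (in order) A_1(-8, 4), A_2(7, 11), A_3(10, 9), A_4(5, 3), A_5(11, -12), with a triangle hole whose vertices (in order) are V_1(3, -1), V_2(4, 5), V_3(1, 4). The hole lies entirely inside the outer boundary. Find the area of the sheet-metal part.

153

Outer boundary:
Cross-terms: -116, -47, -15, -93, -52  ⇒  Σ = -323
Area = |Σ|/2 = 161.5.
Hole:
Apply the shoelace (surveyor's) formula: 2A = Σ (x_i·y_{i+1} − x_{i+1}·y_i), indices taken mod 3.
Σ = (19) + (11) + (-13) = 17
Area = |Σ|/2 = 8.5.
Net area = 161.5 − 8.5 = 153.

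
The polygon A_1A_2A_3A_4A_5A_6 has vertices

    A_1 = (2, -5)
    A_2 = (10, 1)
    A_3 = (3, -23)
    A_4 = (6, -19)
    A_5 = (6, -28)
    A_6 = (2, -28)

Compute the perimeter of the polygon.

|A_1A_2| = √((8)² + (6)²) = √100 = 10
|A_2A_3| = √((-7)² + (-24)²) = √625 = 25
|A_3A_4| = √((3)² + (4)²) = √25 = 5
|A_4A_5| = √((0)² + (-9)²) = √81 = 9
|A_5A_6| = √((-4)² + (0)²) = √16 = 4
|A_6A_1| = √((0)² + (23)²) = √529 = 23
Perimeter = 10 + 25 + 5 + 9 + 4 + 23 = 76.

76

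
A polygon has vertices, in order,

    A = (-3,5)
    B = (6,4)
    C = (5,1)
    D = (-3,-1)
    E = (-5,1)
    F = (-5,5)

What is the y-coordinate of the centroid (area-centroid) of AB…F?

Apply the shoelace (surveyor's) formula. First the cross-terms c_i = x_i·y_{i+1} − x_{i+1}·y_i:
  -42, -14, -2, -8, -20, -10  ⇒  2A = -96, A = -48.
Then Σ (y_i + y_{i+1})·c_i = -668, so ȳ = -668 / (6·(-48)) = 167/72.

167/72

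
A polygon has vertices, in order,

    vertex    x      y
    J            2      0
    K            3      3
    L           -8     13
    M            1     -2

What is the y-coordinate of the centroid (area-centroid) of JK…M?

1051/228

Apply the shoelace (surveyor's) formula. First the cross-terms c_i = x_i·y_{i+1} − x_{i+1}·y_i:
  6, 63, 3, 4  ⇒  2A = 76, A = 38.
Then Σ (y_i + y_{i+1})·c_i = 1051, so ȳ = 1051 / (6·38) = 1051/228.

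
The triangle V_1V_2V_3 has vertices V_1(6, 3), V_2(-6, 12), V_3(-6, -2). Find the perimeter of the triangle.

|V_1V_2| = √((-12)² + (9)²) = √225 = 15
|V_2V_3| = √((0)² + (-14)²) = √196 = 14
|V_3V_1| = √((12)² + (5)²) = √169 = 13
Perimeter = 15 + 14 + 13 = 42.

42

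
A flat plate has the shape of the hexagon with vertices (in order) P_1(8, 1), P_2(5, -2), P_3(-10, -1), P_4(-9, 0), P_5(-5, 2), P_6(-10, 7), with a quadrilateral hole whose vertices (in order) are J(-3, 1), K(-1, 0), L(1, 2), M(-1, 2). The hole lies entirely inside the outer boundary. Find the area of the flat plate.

Outer boundary:
Σ = (-21) + (-25) + (-9) + (-18) + (-15) + (-66) = -154
Area = |Σ|/2 = 77.
Hole:
Apply the surveyor's formula: 2A = Σ (x_i·y_{i+1} − x_{i+1}·y_i), indices taken mod 4.
Σ = (1) + (-2) + (4) + (5) = 8
Area = |Σ|/2 = 4.
Net area = 77 − 4 = 73.

73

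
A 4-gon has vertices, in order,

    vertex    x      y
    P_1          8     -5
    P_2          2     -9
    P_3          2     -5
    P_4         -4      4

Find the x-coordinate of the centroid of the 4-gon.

34/13

Apply Gauss's area formula. First the cross-terms c_i = x_i·y_{i+1} − x_{i+1}·y_i:
  -62, 8, -12, -12  ⇒  2A = -78, A = -39.
Then Σ (x_i + x_{i+1})·c_i = -612, so x̄ = -612 / (6·(-39)) = 34/13.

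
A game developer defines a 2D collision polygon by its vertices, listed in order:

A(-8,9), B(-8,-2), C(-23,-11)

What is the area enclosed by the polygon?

82.5

Apply the shoelace (surveyor's) formula: 2A = Σ (x_i·y_{i+1} − x_{i+1}·y_i), indices taken mod 3.
Σ = (88) + (42) + (-295) = -165
Area = |Σ|/2 = 82.5.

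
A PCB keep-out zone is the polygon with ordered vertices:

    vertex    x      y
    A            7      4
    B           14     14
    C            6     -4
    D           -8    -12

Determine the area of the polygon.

Apply Gauss's area formula: 2A = Σ (x_i·y_{i+1} − x_{i+1}·y_i), indices taken mod 4.
Σ = (42) + (-140) + (-104) + (52) = -150
Area = |Σ|/2 = 75.

75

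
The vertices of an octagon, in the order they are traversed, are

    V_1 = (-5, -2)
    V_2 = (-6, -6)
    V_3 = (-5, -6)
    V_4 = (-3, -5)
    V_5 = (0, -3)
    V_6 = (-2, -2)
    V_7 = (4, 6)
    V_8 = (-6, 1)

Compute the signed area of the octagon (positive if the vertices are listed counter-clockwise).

43.5

Σ = (18) + (6) + (7) + (9) + (-6) + (-4) + (40) + (17) = 87
Signed area = Σ/2 = 43.5 (positive ⇒ counter-clockwise traversal).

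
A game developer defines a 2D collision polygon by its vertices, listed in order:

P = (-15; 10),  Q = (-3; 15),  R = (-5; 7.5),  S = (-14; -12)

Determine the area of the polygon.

148.75

Σ = (-195) + (52.5) + (165) + (-320) = -297.5
Area = |Σ|/2 = 148.75.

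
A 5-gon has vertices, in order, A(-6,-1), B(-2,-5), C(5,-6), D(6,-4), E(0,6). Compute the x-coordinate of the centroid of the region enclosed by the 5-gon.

7/51

Apply the shoelace formula. First the cross-terms c_i = x_i·y_{i+1} − x_{i+1}·y_i:
  28, 37, 16, 36, 36  ⇒  2A = 153, A = 76.5.
Then Σ (x_i + x_{i+1})·c_i = 63, so x̄ = 63 / (6·76.5) = 7/51.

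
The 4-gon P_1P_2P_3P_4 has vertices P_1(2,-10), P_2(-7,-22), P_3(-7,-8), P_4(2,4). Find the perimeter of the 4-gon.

58

|P_1P_2| = √((-9)² + (-12)²) = √225 = 15
|P_2P_3| = √((0)² + (14)²) = √196 = 14
|P_3P_4| = √((9)² + (12)²) = √225 = 15
|P_4P_1| = √((0)² + (-14)²) = √196 = 14
Perimeter = 15 + 14 + 15 + 14 = 58.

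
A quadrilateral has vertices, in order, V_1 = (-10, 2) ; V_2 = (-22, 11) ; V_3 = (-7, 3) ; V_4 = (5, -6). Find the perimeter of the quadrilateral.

64

|V_1V_2| = √((-12)² + (9)²) = √225 = 15
|V_2V_3| = √((15)² + (-8)²) = √289 = 17
|V_3V_4| = √((12)² + (-9)²) = √225 = 15
|V_4V_1| = √((-15)² + (8)²) = √289 = 17
Perimeter = 15 + 17 + 15 + 17 = 64.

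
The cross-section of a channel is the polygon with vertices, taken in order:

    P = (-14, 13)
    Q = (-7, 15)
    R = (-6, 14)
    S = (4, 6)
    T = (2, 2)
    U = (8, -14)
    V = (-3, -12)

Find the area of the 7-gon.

Apply Gauss's area formula: 2A = Σ (x_i·y_{i+1} − x_{i+1}·y_i), indices taken mod 7.
Cross-terms: -119, -8, -92, -4, -44, -138, -207  ⇒  Σ = -612
Area = |Σ|/2 = 306.

306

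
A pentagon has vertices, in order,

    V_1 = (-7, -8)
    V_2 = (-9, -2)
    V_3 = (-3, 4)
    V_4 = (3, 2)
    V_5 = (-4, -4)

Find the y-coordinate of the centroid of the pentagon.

-58/59

Apply the shoelace formula. First the cross-terms c_i = x_i·y_{i+1} − x_{i+1}·y_i:
  -58, -42, -18, -4, 4  ⇒  2A = -118, A = -59.
Then Σ (y_i + y_{i+1})·c_i = 348, so ȳ = 348 / (6·(-59)) = -58/59.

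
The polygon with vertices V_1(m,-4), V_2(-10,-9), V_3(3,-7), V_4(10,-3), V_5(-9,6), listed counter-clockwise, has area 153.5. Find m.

-8

Write out the shoelace sum; only the two edges meeting at V_1 involve m:
2·Area = [((-9)·(-4) − m·6) + (m·(-9) − (-10)·(-4))] + 191
       = -15·m + 187 = 307
⇒ m = -8.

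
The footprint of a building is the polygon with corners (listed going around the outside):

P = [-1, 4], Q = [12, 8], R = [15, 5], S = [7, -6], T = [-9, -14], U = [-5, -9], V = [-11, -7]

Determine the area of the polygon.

248.5

Apply Gauss's area formula: 2A = Σ (x_i·y_{i+1} − x_{i+1}·y_i), indices taken mod 7.
P→Q: (-1)(8) − (12)(4) = -56
Q→R: (12)(5) − (15)(8) = -60
R→S: (15)(-6) − (7)(5) = -125
S→T: (7)(-14) − (-9)(-6) = -152
T→U: (-9)(-9) − (-5)(-14) = 11
U→V: (-5)(-7) − (-11)(-9) = -64
V→P: (-11)(4) − (-1)(-7) = -51
Σ = -497
Area = |Σ|/2 = 248.5.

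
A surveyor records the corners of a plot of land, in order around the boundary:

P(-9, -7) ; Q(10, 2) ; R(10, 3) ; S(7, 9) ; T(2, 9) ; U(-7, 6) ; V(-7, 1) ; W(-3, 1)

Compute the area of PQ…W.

Apply the shoelace formula: 2A = Σ (x_i·y_{i+1} − x_{i+1}·y_i), indices taken mod 8.
P→Q: (-9)(2) − (10)(-7) = 52
Q→R: (10)(3) − (10)(2) = 10
R→S: (10)(9) − (7)(3) = 69
S→T: (7)(9) − (2)(9) = 45
T→U: (2)(6) − (-7)(9) = 75
U→V: (-7)(1) − (-7)(6) = 35
V→W: (-7)(1) − (-3)(1) = -4
W→P: (-3)(-7) − (-9)(1) = 30
Σ = 312
Area = |Σ|/2 = 156.

156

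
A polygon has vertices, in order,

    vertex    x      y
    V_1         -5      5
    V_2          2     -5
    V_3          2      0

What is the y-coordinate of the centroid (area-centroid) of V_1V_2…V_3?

0

Apply Gauss's area formula. First the cross-terms c_i = x_i·y_{i+1} − x_{i+1}·y_i:
  15, 10, 10  ⇒  2A = 35, A = 17.5.
Then Σ (y_i + y_{i+1})·c_i = 0, so ȳ = 0 / (6·17.5) = 0.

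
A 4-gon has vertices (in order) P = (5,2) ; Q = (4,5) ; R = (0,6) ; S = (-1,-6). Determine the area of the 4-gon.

Cross-terms: 17, 24, 6, 28  ⇒  Σ = 75
Area = |Σ|/2 = 37.5.

37.5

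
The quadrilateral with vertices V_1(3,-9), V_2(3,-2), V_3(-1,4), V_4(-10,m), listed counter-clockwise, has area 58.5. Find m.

The doubled signed area Σ (x_i y_{i+1} − x_{i+1} y_i) is linear in m.
With m=0 it equals 161; the coefficient of m is -4 (from the two edges through V_4).
So -4·m + 161 = 2·58.5 = 117 ⇒ m = 11.

11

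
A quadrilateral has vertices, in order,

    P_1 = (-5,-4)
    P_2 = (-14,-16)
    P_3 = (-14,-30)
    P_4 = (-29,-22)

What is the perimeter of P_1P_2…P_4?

76

|P_1P_2| = √((-9)² + (-12)²) = √225 = 15
|P_2P_3| = √((0)² + (-14)²) = √196 = 14
|P_3P_4| = √((-15)² + (8)²) = √289 = 17
|P_4P_1| = √((24)² + (18)²) = √900 = 30
Perimeter = 15 + 14 + 17 + 30 = 76.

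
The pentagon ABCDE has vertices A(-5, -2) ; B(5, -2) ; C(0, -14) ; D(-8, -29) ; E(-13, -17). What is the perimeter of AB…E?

70

|AB| = √((10)² + (0)²) = √100 = 10
|BC| = √((-5)² + (-12)²) = √169 = 13
|CD| = √((-8)² + (-15)²) = √289 = 17
|DE| = √((-5)² + (12)²) = √169 = 13
|EA| = √((8)² + (15)²) = √289 = 17
Perimeter = 10 + 13 + 17 + 13 + 17 = 70.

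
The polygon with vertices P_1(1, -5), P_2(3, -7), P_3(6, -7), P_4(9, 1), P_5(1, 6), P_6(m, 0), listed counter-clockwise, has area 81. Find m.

-1

The doubled signed area Σ (x_i y_{i+1} − x_{i+1} y_i) is linear in m.
With m=0 it equals 151; the coefficient of m is -11 (from the two edges through P_6).
So -11·m + 151 = 2·81 = 162 ⇒ m = -1.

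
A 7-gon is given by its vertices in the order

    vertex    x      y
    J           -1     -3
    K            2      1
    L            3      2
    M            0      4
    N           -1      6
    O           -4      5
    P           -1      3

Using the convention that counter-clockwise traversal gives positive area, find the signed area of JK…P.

Cross-terms: 5, 1, 12, 4, 19, -7, 6  ⇒  Σ = 40
Signed area = Σ/2 = 20 (positive ⇒ counter-clockwise traversal).

20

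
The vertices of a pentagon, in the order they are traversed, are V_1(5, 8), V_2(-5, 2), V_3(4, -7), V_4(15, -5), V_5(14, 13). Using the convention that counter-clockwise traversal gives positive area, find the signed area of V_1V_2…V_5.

237

Apply Gauss's area formula: 2A = Σ (x_i·y_{i+1} − x_{i+1}·y_i), indices taken mod 5.
V_1→V_2: (5)(2) − (-5)(8) = 50
V_2→V_3: (-5)(-7) − (4)(2) = 27
V_3→V_4: (4)(-5) − (15)(-7) = 85
V_4→V_5: (15)(13) − (14)(-5) = 265
V_5→V_1: (14)(8) − (5)(13) = 47
Σ = 474
Signed area = Σ/2 = 237 (positive ⇒ counter-clockwise traversal).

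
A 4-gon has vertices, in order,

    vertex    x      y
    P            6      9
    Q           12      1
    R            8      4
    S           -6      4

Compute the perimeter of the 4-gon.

|PQ| = √((6)² + (-8)²) = √100 = 10
|QR| = √((-4)² + (3)²) = √25 = 5
|RS| = √((-14)² + (0)²) = √196 = 14
|SP| = √((12)² + (5)²) = √169 = 13
Perimeter = 10 + 5 + 14 + 13 = 42.

42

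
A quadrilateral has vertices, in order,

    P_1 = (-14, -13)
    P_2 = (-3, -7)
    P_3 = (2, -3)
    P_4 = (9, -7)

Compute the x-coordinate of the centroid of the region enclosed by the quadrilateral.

Apply the shoelace (surveyor's) formula. First the cross-terms c_i = x_i·y_{i+1} − x_{i+1}·y_i:
  59, 23, 13, -215  ⇒  2A = -120, A = -60.
Then Σ (x_i + x_{i+1})·c_i = 192, so x̄ = 192 / (6·(-60)) = -8/15.

-8/15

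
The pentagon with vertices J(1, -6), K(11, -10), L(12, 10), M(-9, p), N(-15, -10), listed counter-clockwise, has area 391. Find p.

8

Write out the shoelace sum; only the two edges meeting at M involve p:
2·Area = [(12·p − (-9)·10) + ((-9)·(-10) − (-15)·p)] + 386
       = 27·p + 566 = 782
⇒ p = 8.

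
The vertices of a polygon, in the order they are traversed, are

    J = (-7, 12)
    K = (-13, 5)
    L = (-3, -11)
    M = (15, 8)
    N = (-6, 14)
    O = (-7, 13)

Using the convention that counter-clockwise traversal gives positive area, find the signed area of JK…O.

352.5

Apply the surveyor's formula: 2A = Σ (x_i·y_{i+1} − x_{i+1}·y_i), indices taken mod 6.
Cross-terms: 121, 158, 141, 258, 20, 7  ⇒  Σ = 705
Signed area = Σ/2 = 352.5 (positive ⇒ counter-clockwise traversal).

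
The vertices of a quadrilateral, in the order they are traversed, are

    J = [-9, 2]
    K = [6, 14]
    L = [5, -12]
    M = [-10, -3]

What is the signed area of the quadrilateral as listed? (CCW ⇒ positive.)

Apply the surveyor's formula: 2A = Σ (x_i·y_{i+1} − x_{i+1}·y_i), indices taken mod 4.
Σ = (-138) + (-142) + (-135) + (-47) = -462
Signed area = Σ/2 = -231 (negative ⇒ clockwise traversal).

-231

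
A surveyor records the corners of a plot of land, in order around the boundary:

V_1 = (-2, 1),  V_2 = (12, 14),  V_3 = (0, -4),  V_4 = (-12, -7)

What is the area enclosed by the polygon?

Apply the surveyor's formula: 2A = Σ (x_i·y_{i+1} − x_{i+1}·y_i), indices taken mod 4.
V_1→V_2: (-2)(14) − (12)(1) = -40
V_2→V_3: (12)(-4) − (0)(14) = -48
V_3→V_4: (0)(-7) − (-12)(-4) = -48
V_4→V_1: (-12)(1) − (-2)(-7) = -26
Σ = -162
Area = |Σ|/2 = 81.

81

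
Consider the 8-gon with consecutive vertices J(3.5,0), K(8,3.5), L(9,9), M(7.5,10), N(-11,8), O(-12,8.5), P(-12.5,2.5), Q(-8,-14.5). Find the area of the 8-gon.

288

Apply the shoelace formula: 2A = Σ (x_i·y_{i+1} − x_{i+1}·y_i), indices taken mod 8.
Σ = (12.25) + (40.5) + (22.5) + (170) + (2.5) + (76.25) + (201.25) + (50.75) = 576
Area = |Σ|/2 = 288.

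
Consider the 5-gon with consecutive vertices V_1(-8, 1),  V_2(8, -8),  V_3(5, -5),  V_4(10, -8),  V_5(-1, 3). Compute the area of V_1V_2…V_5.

55.5

Σ = (56) + (0) + (10) + (22) + (23) = 111
Area = |Σ|/2 = 55.5.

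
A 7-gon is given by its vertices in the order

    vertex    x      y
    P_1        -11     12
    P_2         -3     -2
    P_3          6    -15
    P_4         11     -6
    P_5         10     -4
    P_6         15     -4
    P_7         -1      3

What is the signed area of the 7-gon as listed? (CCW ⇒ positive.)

171

Apply the surveyor's formula: 2A = Σ (x_i·y_{i+1} − x_{i+1}·y_i), indices taken mod 7.
Σ = (58) + (57) + (129) + (16) + (20) + (41) + (21) = 342
Signed area = Σ/2 = 171 (positive ⇒ counter-clockwise traversal).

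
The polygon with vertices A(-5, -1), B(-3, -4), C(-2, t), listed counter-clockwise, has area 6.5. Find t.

The doubled signed area Σ (x_i y_{i+1} − x_{i+1} y_i) is linear in t.
With t=0 it equals 11; the coefficient of t is 2 (from the two edges through C).
So 2·t + 11 = 2·6.5 = 13 ⇒ t = 1.

1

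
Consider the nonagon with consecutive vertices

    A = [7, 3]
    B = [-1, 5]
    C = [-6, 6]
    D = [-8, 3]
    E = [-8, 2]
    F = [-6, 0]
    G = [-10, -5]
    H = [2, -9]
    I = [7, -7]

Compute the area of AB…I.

180.5

Apply Gauss's area formula: 2A = Σ (x_i·y_{i+1} − x_{i+1}·y_i), indices taken mod 9.
Σ = (38) + (24) + (30) + (8) + (12) + (30) + (100) + (49) + (70) = 361
Area = |Σ|/2 = 180.5.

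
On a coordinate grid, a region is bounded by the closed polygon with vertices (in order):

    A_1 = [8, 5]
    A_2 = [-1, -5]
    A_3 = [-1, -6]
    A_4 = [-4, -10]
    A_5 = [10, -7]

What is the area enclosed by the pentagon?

93

Σ = (-35) + (1) + (-14) + (128) + (106) = 186
Area = |Σ|/2 = 93.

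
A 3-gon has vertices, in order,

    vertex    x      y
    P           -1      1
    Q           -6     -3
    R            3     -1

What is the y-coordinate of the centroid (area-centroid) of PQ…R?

-1

Apply the surveyor's formula. First the cross-terms c_i = x_i·y_{i+1} − x_{i+1}·y_i:
  9, 15, 2  ⇒  2A = 26, A = 13.
Then Σ (y_i + y_{i+1})·c_i = -78, so ȳ = -78 / (6·13) = -1.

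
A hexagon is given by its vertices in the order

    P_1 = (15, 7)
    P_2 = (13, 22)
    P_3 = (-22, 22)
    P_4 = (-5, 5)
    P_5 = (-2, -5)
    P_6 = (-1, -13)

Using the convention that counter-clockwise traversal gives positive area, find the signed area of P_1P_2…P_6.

626.5

Apply Gauss's area formula: 2A = Σ (x_i·y_{i+1} − x_{i+1}·y_i), indices taken mod 6.
P_1→P_2: (15)(22) − (13)(7) = 239
P_2→P_3: (13)(22) − (-22)(22) = 770
P_3→P_4: (-22)(5) − (-5)(22) = 0
P_4→P_5: (-5)(-5) − (-2)(5) = 35
P_5→P_6: (-2)(-13) − (-1)(-5) = 21
P_6→P_1: (-1)(7) − (15)(-13) = 188
Σ = 1253
Signed area = Σ/2 = 626.5 (positive ⇒ counter-clockwise traversal).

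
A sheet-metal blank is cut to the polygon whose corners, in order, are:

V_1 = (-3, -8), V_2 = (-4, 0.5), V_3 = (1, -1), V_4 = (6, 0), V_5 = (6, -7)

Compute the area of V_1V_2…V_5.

Apply the surveyor's formula: 2A = Σ (x_i·y_{i+1} − x_{i+1}·y_i), indices taken mod 5.
Σ = (-33.5) + (3.5) + (6) + (-42) + (-69) = -135
Area = |Σ|/2 = 67.5.

67.5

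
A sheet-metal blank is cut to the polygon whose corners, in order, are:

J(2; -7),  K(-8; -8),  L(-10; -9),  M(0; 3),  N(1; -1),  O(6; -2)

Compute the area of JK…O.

73.5

Apply Gauss's area formula: 2A = Σ (x_i·y_{i+1} − x_{i+1}·y_i), indices taken mod 6.
Σ = (-72) + (-8) + (-30) + (-3) + (4) + (-38) = -147
Area = |Σ|/2 = 73.5.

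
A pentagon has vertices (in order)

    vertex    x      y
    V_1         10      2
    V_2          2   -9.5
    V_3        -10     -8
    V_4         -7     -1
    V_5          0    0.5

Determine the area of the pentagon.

132.25

Apply the shoelace (surveyor's) formula: 2A = Σ (x_i·y_{i+1} − x_{i+1}·y_i), indices taken mod 5.
V_1→V_2: (10)(-9.5) − (2)(2) = -99
V_2→V_3: (2)(-8) − (-10)(-9.5) = -111
V_3→V_4: (-10)(-1) − (-7)(-8) = -46
V_4→V_5: (-7)(0.5) − (0)(-1) = -3.5
V_5→V_1: (0)(2) − (10)(0.5) = -5
Σ = -264.5
Area = |Σ|/2 = 132.25.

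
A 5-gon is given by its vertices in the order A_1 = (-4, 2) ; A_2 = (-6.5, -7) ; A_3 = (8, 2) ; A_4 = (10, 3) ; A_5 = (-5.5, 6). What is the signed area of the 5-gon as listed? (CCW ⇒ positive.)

Cross-terms: 41, 43, 4, 76.5, 13  ⇒  Σ = 177.5
Signed area = Σ/2 = 88.75 (positive ⇒ counter-clockwise traversal).

88.75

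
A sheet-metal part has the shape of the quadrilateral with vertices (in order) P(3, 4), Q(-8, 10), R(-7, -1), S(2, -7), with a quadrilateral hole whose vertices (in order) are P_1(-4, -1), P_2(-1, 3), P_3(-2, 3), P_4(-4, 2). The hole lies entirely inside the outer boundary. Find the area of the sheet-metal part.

105

Outer boundary:
Apply Gauss's area formula: 2A = Σ (x_i·y_{i+1} − x_{i+1}·y_i), indices taken mod 4.
P→Q: (3)(10) − (-8)(4) = 62
Q→R: (-8)(-1) − (-7)(10) = 78
R→S: (-7)(-7) − (2)(-1) = 51
S→P: (2)(4) − (3)(-7) = 29
Σ = 220
Area = |Σ|/2 = 110.
Hole:
Σ = (-13) + (3) + (8) + (12) = 10
Area = |Σ|/2 = 5.
Net area = 110 − 5 = 105.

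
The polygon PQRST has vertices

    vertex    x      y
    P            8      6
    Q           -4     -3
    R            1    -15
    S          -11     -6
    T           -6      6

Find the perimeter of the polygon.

70

|PQ| = √((-12)² + (-9)²) = √225 = 15
|QR| = √((5)² + (-12)²) = √169 = 13
|RS| = √((-12)² + (9)²) = √225 = 15
|ST| = √((5)² + (12)²) = √169 = 13
|TP| = √((14)² + (0)²) = √196 = 14
Perimeter = 15 + 13 + 15 + 13 + 14 = 70.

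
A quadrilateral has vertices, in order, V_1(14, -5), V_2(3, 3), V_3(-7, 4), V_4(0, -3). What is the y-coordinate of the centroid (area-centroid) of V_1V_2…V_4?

-22/51

Apply the surveyor's formula. First the cross-terms c_i = x_i·y_{i+1} − x_{i+1}·y_i:
  57, 33, 21, 42  ⇒  2A = 153, A = 76.5.
Then Σ (y_i + y_{i+1})·c_i = -198, so ȳ = -198 / (6·76.5) = -22/51.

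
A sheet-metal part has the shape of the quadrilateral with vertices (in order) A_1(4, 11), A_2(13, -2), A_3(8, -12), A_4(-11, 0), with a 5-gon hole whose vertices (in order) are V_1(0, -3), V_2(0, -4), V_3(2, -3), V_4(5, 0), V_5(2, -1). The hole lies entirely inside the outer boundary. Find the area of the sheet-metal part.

Outer boundary:
Cross-terms: -151, -140, -132, -121  ⇒  Σ = -544
Area = |Σ|/2 = 272.
Hole:
Σ = (0) + (8) + (15) + (-5) + (-6) = 12
Area = |Σ|/2 = 6.
Net area = 272 − 6 = 266.

266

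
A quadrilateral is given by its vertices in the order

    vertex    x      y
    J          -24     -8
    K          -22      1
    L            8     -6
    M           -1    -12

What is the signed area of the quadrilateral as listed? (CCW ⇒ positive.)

J→K: (-24)(1) − (-22)(-8) = -200
K→L: (-22)(-6) − (8)(1) = 124
L→M: (8)(-12) − (-1)(-6) = -102
M→J: (-1)(-8) − (-24)(-12) = -280
Σ = -458
Signed area = Σ/2 = -229 (negative ⇒ clockwise traversal).

-229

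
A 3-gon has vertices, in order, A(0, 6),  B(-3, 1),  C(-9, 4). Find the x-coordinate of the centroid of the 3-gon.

Apply the shoelace (surveyor's) formula. First the cross-terms c_i = x_i·y_{i+1} − x_{i+1}·y_i:
  18, -3, -54  ⇒  2A = -39, A = -19.5.
Then Σ (x_i + x_{i+1})·c_i = 468, so x̄ = 468 / (6·(-19.5)) = -4.

-4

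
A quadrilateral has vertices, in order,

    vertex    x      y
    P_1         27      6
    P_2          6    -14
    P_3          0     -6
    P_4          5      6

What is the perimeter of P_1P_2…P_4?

74

|P_1P_2| = √((-21)² + (-20)²) = √841 = 29
|P_2P_3| = √((-6)² + (8)²) = √100 = 10
|P_3P_4| = √((5)² + (12)²) = √169 = 13
|P_4P_1| = √((22)² + (0)²) = √484 = 22
Perimeter = 29 + 10 + 13 + 22 = 74.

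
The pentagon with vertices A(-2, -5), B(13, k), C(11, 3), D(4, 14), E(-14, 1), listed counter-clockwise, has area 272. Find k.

Write out the shoelace sum; only the two edges meeting at B involve k:
2·Area = [((-2)·k − 13·(-5)) + (13·3 − 11·k)] + 414
       = -13·k + 518 = 544
⇒ k = -2.

-2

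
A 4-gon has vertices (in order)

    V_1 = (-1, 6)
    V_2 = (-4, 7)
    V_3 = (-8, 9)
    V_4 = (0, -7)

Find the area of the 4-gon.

43

Apply the shoelace (surveyor's) formula: 2A = Σ (x_i·y_{i+1} − x_{i+1}·y_i), indices taken mod 4.
Σ = (17) + (20) + (56) + (-7) = 86
Area = |Σ|/2 = 43.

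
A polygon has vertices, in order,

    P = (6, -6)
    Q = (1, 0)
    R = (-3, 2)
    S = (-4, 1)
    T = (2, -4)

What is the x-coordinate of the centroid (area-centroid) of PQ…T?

71/117

Apply the shoelace formula. First the cross-terms c_i = x_i·y_{i+1} − x_{i+1}·y_i:
  6, 2, 5, 14, 12  ⇒  2A = 39, A = 19.5.
Then Σ (x_i + x_{i+1})·c_i = 71, so x̄ = 71 / (6·19.5) = 71/117.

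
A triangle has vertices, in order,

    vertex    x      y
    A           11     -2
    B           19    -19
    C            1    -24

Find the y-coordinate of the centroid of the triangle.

-15

Apply the surveyor's formula. First the cross-terms c_i = x_i·y_{i+1} − x_{i+1}·y_i:
  -171, -437, 262  ⇒  2A = -346, A = -173.
Then Σ (y_i + y_{i+1})·c_i = 15570, so ȳ = 15570 / (6·(-173)) = -15.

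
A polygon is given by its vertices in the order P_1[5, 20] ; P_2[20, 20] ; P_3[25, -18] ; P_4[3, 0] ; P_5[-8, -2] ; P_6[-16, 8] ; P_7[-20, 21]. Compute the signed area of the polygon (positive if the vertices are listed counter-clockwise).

Apply the shoelace formula: 2A = Σ (x_i·y_{i+1} − x_{i+1}·y_i), indices taken mod 7.
Σ = (-300) + (-860) + (54) + (-6) + (-96) + (-176) + (-505) = -1889
Signed area = Σ/2 = -944.5 (negative ⇒ clockwise traversal).

-944.5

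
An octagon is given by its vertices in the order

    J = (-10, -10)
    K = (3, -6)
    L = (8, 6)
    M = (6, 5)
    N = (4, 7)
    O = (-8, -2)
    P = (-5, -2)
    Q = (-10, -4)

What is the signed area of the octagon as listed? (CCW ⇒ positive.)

Apply the shoelace (surveyor's) formula: 2A = Σ (x_i·y_{i+1} − x_{i+1}·y_i), indices taken mod 8.
Cross-terms: 90, 66, 4, 22, 48, 6, 0, 60  ⇒  Σ = 296
Signed area = Σ/2 = 148 (positive ⇒ counter-clockwise traversal).

148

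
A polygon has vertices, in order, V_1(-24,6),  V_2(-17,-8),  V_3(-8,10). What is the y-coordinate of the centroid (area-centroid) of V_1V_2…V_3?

8/3

Apply the shoelace formula. First the cross-terms c_i = x_i·y_{i+1} − x_{i+1}·y_i:
  294, -234, 192  ⇒  2A = 252, A = 126.
Then Σ (y_i + y_{i+1})·c_i = 2016, so ȳ = 2016 / (6·126) = 8/3.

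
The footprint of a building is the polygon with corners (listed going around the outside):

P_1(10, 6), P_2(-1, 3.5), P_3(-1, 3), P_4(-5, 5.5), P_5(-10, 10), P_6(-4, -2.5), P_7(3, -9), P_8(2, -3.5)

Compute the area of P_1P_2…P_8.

Apply Gauss's area formula: 2A = Σ (x_i·y_{i+1} − x_{i+1}·y_i), indices taken mod 8.
Cross-terms: 41, 0.5, 9.5, 5, 65, 43.5, 7.5, 47  ⇒  Σ = 219
Area = |Σ|/2 = 109.5.

109.5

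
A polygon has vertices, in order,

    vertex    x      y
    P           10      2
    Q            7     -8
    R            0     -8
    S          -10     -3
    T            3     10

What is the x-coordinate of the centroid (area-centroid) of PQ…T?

355/249

Apply Gauss's area formula. First the cross-terms c_i = x_i·y_{i+1} − x_{i+1}·y_i:
  -94, -56, -80, -91, -94  ⇒  2A = -415, A = -207.5.
Then Σ (x_i + x_{i+1})·c_i = -1775, so x̄ = -1775 / (6·(-207.5)) = 355/249.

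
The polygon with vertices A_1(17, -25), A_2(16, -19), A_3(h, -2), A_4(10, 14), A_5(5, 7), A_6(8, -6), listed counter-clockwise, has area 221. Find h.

Write out the shoelace sum; only the two edges meeting at A_3 involve h:
2·Area = [(16·(-2) − h·(-19)) + (h·14 − 10·(-2))] + -107
       = 33·h + -119 = 442
⇒ h = 17.

17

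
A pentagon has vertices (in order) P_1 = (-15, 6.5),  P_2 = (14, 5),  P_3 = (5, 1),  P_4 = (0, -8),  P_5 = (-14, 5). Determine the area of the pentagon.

Cross-terms: -166, -11, -40, -112, -16  ⇒  Σ = -345
Area = |Σ|/2 = 172.5.

172.5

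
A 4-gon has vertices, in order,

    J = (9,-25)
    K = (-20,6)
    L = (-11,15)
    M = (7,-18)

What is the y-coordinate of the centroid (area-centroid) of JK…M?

Apply the shoelace (surveyor's) formula. First the cross-terms c_i = x_i·y_{i+1} − x_{i+1}·y_i:
  -446, -234, 93, -13  ⇒  2A = -600, A = -300.
Then Σ (y_i + y_{i+1})·c_i = 3840, so ȳ = 3840 / (6·(-300)) = -32/15.

-32/15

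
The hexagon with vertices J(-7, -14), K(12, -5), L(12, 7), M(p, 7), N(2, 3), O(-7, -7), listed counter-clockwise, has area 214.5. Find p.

11

The doubled signed area Σ (x_i y_{i+1} − x_{i+1} y_i) is linear in p.
With p=0 it equals 473; the coefficient of p is -4 (from the two edges through M).
So -4·p + 473 = 2·214.5 = 429 ⇒ p = 11.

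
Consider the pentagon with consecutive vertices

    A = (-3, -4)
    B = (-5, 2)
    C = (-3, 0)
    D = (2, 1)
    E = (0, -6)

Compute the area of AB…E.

26.5

Apply the shoelace formula: 2A = Σ (x_i·y_{i+1} − x_{i+1}·y_i), indices taken mod 5.
Σ = (-26) + (6) + (-3) + (-12) + (-18) = -53
Area = |Σ|/2 = 26.5.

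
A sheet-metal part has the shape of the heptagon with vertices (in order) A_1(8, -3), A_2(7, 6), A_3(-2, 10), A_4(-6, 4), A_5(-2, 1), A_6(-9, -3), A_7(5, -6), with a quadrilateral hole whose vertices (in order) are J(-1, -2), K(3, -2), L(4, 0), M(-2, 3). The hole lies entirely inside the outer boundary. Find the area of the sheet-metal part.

143.5

Outer boundary:
A_1→A_2: (8)(6) − (7)(-3) = 69
A_2→A_3: (7)(10) − (-2)(6) = 82
A_3→A_4: (-2)(4) − (-6)(10) = 52
A_4→A_5: (-6)(1) − (-2)(4) = 2
A_5→A_6: (-2)(-3) − (-9)(1) = 15
A_6→A_7: (-9)(-6) − (5)(-3) = 69
A_7→A_1: (5)(-3) − (8)(-6) = 33
Σ = 322
Area = |Σ|/2 = 161.
Hole:
J→K: (-1)(-2) − (3)(-2) = 8
K→L: (3)(0) − (4)(-2) = 8
L→M: (4)(3) − (-2)(0) = 12
M→J: (-2)(-2) − (-1)(3) = 7
Σ = 35
Area = |Σ|/2 = 17.5.
Net area = 161 − 17.5 = 143.5.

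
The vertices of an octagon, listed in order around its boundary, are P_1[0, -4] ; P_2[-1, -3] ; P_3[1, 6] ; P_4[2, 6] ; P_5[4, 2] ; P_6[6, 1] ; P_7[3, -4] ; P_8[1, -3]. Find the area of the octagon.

38.5

Σ = (-4) + (-3) + (-6) + (-20) + (-8) + (-27) + (-5) + (-4) = -77
Area = |Σ|/2 = 38.5.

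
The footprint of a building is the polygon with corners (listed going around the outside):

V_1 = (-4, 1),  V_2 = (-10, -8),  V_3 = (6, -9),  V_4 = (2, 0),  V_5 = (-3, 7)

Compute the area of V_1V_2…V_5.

118.5

Apply Gauss's area formula: 2A = Σ (x_i·y_{i+1} − x_{i+1}·y_i), indices taken mod 5.
V_1→V_2: (-4)(-8) − (-10)(1) = 42
V_2→V_3: (-10)(-9) − (6)(-8) = 138
V_3→V_4: (6)(0) − (2)(-9) = 18
V_4→V_5: (2)(7) − (-3)(0) = 14
V_5→V_1: (-3)(1) − (-4)(7) = 25
Σ = 237
Area = |Σ|/2 = 118.5.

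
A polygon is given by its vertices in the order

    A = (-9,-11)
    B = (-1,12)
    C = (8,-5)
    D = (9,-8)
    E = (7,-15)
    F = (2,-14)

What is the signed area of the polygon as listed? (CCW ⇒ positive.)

Σ = (-119) + (-91) + (-19) + (-79) + (-68) + (-148) = -524
Signed area = Σ/2 = -262 (negative ⇒ clockwise traversal).

-262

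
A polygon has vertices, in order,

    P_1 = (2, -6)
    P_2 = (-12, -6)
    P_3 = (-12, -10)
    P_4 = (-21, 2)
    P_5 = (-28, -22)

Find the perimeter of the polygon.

|P_1P_2| = √((-14)² + (0)²) = √196 = 14
|P_2P_3| = √((0)² + (-4)²) = √16 = 4
|P_3P_4| = √((-9)² + (12)²) = √225 = 15
|P_4P_5| = √((-7)² + (-24)²) = √625 = 25
|P_5P_1| = √((30)² + (16)²) = √1156 = 34
Perimeter = 14 + 4 + 15 + 25 + 34 = 92.

92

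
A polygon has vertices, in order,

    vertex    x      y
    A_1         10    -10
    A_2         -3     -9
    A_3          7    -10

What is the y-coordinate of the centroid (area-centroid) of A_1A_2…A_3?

Apply Gauss's area formula. First the cross-terms c_i = x_i·y_{i+1} − x_{i+1}·y_i:
  -120, 93, 30  ⇒  2A = 3, A = 1.5.
Then Σ (y_i + y_{i+1})·c_i = -87, so ȳ = -87 / (6·1.5) = -29/3.

-29/3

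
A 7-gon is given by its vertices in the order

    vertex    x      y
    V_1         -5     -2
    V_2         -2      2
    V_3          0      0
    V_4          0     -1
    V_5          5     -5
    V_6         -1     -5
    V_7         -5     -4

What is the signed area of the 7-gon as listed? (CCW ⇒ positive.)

-35

V_1→V_2: (-5)(2) − (-2)(-2) = -14
V_2→V_3: (-2)(0) − (0)(2) = 0
V_3→V_4: (0)(-1) − (0)(0) = 0
V_4→V_5: (0)(-5) − (5)(-1) = 5
V_5→V_6: (5)(-5) − (-1)(-5) = -30
V_6→V_7: (-1)(-4) − (-5)(-5) = -21
V_7→V_1: (-5)(-2) − (-5)(-4) = -10
Σ = -70
Signed area = Σ/2 = -35 (negative ⇒ clockwise traversal).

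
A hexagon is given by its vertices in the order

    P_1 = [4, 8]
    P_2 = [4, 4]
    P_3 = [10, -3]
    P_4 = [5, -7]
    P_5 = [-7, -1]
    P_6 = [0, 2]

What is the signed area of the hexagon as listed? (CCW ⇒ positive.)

-99.5

Σ = (-16) + (-52) + (-55) + (-54) + (-14) + (-8) = -199
Signed area = Σ/2 = -99.5 (negative ⇒ clockwise traversal).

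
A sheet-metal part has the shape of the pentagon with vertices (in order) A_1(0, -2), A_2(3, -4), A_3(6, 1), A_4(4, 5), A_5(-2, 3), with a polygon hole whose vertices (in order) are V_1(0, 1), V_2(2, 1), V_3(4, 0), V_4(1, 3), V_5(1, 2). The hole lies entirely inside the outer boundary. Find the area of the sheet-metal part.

Outer boundary:
Apply the surveyor's formula: 2A = Σ (x_i·y_{i+1} − x_{i+1}·y_i), indices taken mod 5.
Cross-terms: 6, 27, 26, 22, 4  ⇒  Σ = 85
Area = |Σ|/2 = 42.5.
Hole:
Apply Gauss's area formula: 2A = Σ (x_i·y_{i+1} − x_{i+1}·y_i), indices taken mod 5.
Σ = (-2) + (-4) + (12) + (-1) + (1) = 6
Area = |Σ|/2 = 3.
Net area = 42.5 − 3 = 39.5.

39.5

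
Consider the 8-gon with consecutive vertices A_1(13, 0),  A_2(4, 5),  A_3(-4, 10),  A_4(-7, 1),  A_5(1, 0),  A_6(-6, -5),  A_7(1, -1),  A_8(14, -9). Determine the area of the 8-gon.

Apply the shoelace formula: 2A = Σ (x_i·y_{i+1} − x_{i+1}·y_i), indices taken mod 8.
Σ = (65) + (60) + (66) + (-1) + (-5) + (11) + (5) + (117) = 318
Area = |Σ|/2 = 159.

159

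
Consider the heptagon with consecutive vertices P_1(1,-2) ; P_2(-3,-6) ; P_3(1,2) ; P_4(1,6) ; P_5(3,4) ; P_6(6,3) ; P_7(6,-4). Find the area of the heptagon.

43.5

Apply the surveyor's formula: 2A = Σ (x_i·y_{i+1} − x_{i+1}·y_i), indices taken mod 7.
Cross-terms: -12, 0, 4, -14, -15, -42, -8  ⇒  Σ = -87
Area = |Σ|/2 = 43.5.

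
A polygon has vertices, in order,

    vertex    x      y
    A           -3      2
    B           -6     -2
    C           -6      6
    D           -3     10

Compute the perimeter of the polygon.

|AB| = √((-3)² + (-4)²) = √25 = 5
|BC| = √((0)² + (8)²) = √64 = 8
|CD| = √((3)² + (4)²) = √25 = 5
|DA| = √((0)² + (-8)²) = √64 = 8
Perimeter = 5 + 8 + 5 + 8 = 26.

26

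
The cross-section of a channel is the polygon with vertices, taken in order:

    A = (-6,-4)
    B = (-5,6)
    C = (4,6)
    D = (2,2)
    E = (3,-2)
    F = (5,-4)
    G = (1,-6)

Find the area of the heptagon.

Apply the shoelace formula: 2A = Σ (x_i·y_{i+1} − x_{i+1}·y_i), indices taken mod 7.
Σ = (-56) + (-54) + (-4) + (-10) + (-2) + (-26) + (-40) = -192
Area = |Σ|/2 = 96.

96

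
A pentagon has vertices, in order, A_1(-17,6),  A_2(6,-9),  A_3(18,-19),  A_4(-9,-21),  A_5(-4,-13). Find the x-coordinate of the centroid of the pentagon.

30/149

Apply the shoelace (surveyor's) formula. First the cross-terms c_i = x_i·y_{i+1} − x_{i+1}·y_i:
  117, 48, -549, 33, -245  ⇒  2A = -596, A = -298.
Then Σ (x_i + x_{i+1})·c_i = -360, so x̄ = -360 / (6·(-298)) = 30/149.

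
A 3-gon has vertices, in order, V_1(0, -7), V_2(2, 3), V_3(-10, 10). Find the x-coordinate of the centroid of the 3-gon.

-8/3

Apply the surveyor's formula. First the cross-terms c_i = x_i·y_{i+1} − x_{i+1}·y_i:
  14, 50, 70  ⇒  2A = 134, A = 67.
Then Σ (x_i + x_{i+1})·c_i = -1072, so x̄ = -1072 / (6·67) = -8/3.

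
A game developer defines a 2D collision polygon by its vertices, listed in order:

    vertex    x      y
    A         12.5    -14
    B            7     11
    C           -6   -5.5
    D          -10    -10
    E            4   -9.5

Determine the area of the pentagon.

Cross-terms: 235.5, 27.5, 5, 135, 62.75  ⇒  Σ = 465.75
Area = |Σ|/2 = 232.875.

232.875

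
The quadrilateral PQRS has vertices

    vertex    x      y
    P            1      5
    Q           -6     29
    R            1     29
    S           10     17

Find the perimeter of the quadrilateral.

|PQ| = √((-7)² + (24)²) = √625 = 25
|QR| = √((7)² + (0)²) = √49 = 7
|RS| = √((9)² + (-12)²) = √225 = 15
|SP| = √((-9)² + (-12)²) = √225 = 15
Perimeter = 25 + 7 + 15 + 15 = 62.

62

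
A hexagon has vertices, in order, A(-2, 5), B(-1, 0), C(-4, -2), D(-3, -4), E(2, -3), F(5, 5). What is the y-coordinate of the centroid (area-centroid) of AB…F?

121/141

Apply the shoelace formula. First the cross-terms c_i = x_i·y_{i+1} − x_{i+1}·y_i:
  5, 2, 10, 17, 25, 35  ⇒  2A = 94, A = 47.
Then Σ (y_i + y_{i+1})·c_i = 242, so ȳ = 242 / (6·47) = 121/141.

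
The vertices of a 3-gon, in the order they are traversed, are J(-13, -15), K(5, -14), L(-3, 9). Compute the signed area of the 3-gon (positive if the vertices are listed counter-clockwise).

211

Apply the surveyor's formula: 2A = Σ (x_i·y_{i+1} − x_{i+1}·y_i), indices taken mod 3.
J→K: (-13)(-14) − (5)(-15) = 257
K→L: (5)(9) − (-3)(-14) = 3
L→J: (-3)(-15) − (-13)(9) = 162
Σ = 422
Signed area = Σ/2 = 211 (positive ⇒ counter-clockwise traversal).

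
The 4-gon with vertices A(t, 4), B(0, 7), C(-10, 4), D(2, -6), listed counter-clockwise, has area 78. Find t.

2

Write out the shoelace sum; only the two edges meeting at A involve t:
2·Area = [(2·4 − t·(-6)) + (t·7 − 0·4)] + 122
       = 13·t + 130 = 156
⇒ t = 2.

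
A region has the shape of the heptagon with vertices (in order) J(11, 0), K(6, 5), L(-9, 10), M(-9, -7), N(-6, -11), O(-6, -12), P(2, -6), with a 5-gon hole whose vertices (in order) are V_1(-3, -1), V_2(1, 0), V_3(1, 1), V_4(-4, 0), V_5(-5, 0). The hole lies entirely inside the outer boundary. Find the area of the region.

Outer boundary:
Cross-terms: 55, 105, 153, 57, 6, 60, 66  ⇒  Σ = 502
Area = |Σ|/2 = 251.
Hole:
Apply the shoelace (surveyor's) formula: 2A = Σ (x_i·y_{i+1} − x_{i+1}·y_i), indices taken mod 5.
Σ = (1) + (1) + (4) + (0) + (5) = 11
Area = |Σ|/2 = 5.5.
Net area = 251 − 5.5 = 245.5.

245.5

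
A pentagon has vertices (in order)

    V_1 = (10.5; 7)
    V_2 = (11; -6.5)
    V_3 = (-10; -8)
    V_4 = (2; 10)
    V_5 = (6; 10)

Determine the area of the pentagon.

Apply the shoelace (surveyor's) formula: 2A = Σ (x_i·y_{i+1} − x_{i+1}·y_i), indices taken mod 5.
Cross-terms: -145.25, -153, -84, -40, -63  ⇒  Σ = -485.25
Area = |Σ|/2 = 242.625.

242.625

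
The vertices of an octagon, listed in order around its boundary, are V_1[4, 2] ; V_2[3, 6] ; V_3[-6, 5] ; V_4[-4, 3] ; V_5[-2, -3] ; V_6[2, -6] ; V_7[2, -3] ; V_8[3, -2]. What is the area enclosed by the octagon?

66

Apply the shoelace formula: 2A = Σ (x_i·y_{i+1} − x_{i+1}·y_i), indices taken mod 8.
V_1→V_2: (4)(6) − (3)(2) = 18
V_2→V_3: (3)(5) − (-6)(6) = 51
V_3→V_4: (-6)(3) − (-4)(5) = 2
V_4→V_5: (-4)(-3) − (-2)(3) = 18
V_5→V_6: (-2)(-6) − (2)(-3) = 18
V_6→V_7: (2)(-3) − (2)(-6) = 6
V_7→V_8: (2)(-2) − (3)(-3) = 5
V_8→V_1: (3)(2) − (4)(-2) = 14
Σ = 132
Area = |Σ|/2 = 66.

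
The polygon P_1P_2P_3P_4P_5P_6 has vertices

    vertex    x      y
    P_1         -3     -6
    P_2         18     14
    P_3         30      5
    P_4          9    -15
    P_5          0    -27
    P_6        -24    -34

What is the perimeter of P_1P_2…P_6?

|P_1P_2| = √((21)² + (20)²) = √841 = 29
|P_2P_3| = √((12)² + (-9)²) = √225 = 15
|P_3P_4| = √((-21)² + (-20)²) = √841 = 29
|P_4P_5| = √((-9)² + (-12)²) = √225 = 15
|P_5P_6| = √((-24)² + (-7)²) = √625 = 25
|P_6P_1| = √((21)² + (28)²) = √1225 = 35
Perimeter = 29 + 15 + 29 + 15 + 25 + 35 = 148.

148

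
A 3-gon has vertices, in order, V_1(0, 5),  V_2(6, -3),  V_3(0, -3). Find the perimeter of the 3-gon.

24

|V_1V_2| = √((6)² + (-8)²) = √100 = 10
|V_2V_3| = √((-6)² + (0)²) = √36 = 6
|V_3V_1| = √((0)² + (8)²) = √64 = 8
Perimeter = 10 + 6 + 8 = 24.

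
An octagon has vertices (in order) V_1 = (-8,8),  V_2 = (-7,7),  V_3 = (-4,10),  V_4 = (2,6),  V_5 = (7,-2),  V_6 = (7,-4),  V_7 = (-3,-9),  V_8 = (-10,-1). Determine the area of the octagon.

Σ = (0) + (-42) + (-44) + (-46) + (-14) + (-75) + (-87) + (-88) = -396
Area = |Σ|/2 = 198.

198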